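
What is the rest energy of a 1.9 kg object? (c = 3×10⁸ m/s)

c² = (3×10⁸)² = 9.000×10¹⁶ m²/s²
E₀ = mc² = 1.9 × 9.000×10¹⁶ = 1.710×10¹⁷ J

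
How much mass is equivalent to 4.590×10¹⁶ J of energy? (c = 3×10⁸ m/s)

From E = mc², we get m = E/c²
c² = (3×10⁸)² = 9×10¹⁶ m²/s²
m = 4.590×10¹⁶ / 9×10¹⁶ = 0.5100 kg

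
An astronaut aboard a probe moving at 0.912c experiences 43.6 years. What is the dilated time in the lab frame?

Proper time Δt₀ = 43.6 years
γ = 1/√(1 - 0.912²) = 2.438
Δt = γΔt₀ = 2.438 × 43.6 = 106.3 years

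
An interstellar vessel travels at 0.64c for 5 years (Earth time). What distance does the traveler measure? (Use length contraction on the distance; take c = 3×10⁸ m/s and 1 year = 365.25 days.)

Earth distance: d = v × t = 0.64c × 5 yr = 3.0295×10¹⁶ m
γ = 1.3014
d' = d/γ = 3.0295×10¹⁶/1.3014 = 2.328×10¹⁶ m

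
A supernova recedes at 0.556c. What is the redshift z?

β = 0.556
(1+β)/(1-β) = 1.556/0.444 = 3.505
√(3.505) = 1.872
z = 1.872 - 1 = 0.8720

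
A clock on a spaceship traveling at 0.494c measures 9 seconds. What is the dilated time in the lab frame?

Proper time Δt₀ = 9 seconds
γ = 1/√(1 - 0.494²) = 1.150
Δt = γΔt₀ = 1.150 × 9 = 10.35 seconds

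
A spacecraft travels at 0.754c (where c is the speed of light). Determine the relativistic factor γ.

v/c = 0.754, so (v/c)² = 0.568516
1 - (v/c)² = 0.431484
γ = 1/√(0.431484) = 1.522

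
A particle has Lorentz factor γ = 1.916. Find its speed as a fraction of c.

From γ = 1/√(1 - v²/c²):
1/γ² = 1/1.916² = 0.2724
v²/c² = 1 - 0.2724 = 0.7276
v/c = √(0.7276) = 0.8530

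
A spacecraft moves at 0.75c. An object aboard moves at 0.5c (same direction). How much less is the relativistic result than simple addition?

Classical: u' + v = 0.5 + 0.75 = 1.25c
Relativistic: u = (0.5 + 0.75)/(1 + 0.375) = 1.25/1.375 = 0.9091c
Difference: 1.25 - 0.9091 = 0.3409c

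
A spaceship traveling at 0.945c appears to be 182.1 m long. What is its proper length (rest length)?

Contracted length L = 182.1 m
γ = 1/√(1 - 0.945²) = 3.0574
L₀ = γL = 3.0574 × 182.1 = 556.8 m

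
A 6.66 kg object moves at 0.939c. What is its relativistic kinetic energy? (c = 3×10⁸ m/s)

γ = 1/√(1 - 0.939²) = 2.9077
γ - 1 = 1.9077
KE = (γ-1)mc² = 1.9077 × 6.66 × (3×10⁸)² = 1.143×10¹⁸ J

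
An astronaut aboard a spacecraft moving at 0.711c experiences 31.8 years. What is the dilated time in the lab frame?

Proper time Δt₀ = 31.8 years
γ = 1/√(1 - 0.711²) = 1.422
Δt = γΔt₀ = 1.422 × 31.8 = 45.22 years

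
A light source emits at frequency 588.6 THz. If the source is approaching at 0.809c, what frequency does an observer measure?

β = v/c = 0.809
(1+β)/(1-β) = 1.809/0.191 = 9.471
Doppler factor = √(9.471) = 3.0775
f_obs = 588.6 × 3.0775 = 1811 THz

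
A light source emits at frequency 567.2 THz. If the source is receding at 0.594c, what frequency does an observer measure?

β = v/c = 0.594
(1-β)/(1+β) = 0.406/1.594 = 0.2547
Doppler factor = √(0.2547) = 0.5047
f_obs = 567.2 × 0.5047 = 286.3 THz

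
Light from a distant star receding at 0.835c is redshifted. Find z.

β = 0.835
(1+β)/(1-β) = 1.835/0.165 = 11.12
√(11.12) = 3.335
z = 3.335 - 1 = 2.335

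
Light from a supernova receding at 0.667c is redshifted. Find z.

β = 0.667
(1+β)/(1-β) = 1.667/0.333 = 5.006
√(5.006) = 2.237
z = 2.237 - 1 = 1.237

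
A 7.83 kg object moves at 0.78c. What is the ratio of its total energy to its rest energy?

E = γmc², E₀ = mc²
E/E₀ = γ = 1/√(1 - 0.78²) = 1.598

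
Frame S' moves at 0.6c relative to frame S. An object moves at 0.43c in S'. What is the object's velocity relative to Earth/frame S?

u = (u' + v)/(1 + u'v/c²)
Numerator: 0.43 + 0.6 = 1.03
Denominator: 1 + 0.258 = 1.258
u = 1.03/1.258 = 0.8188c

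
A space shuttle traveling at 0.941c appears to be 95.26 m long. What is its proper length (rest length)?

Contracted length L = 95.26 m
γ = 1/√(1 - 0.941²) = 2.955
L₀ = γL = 2.955 × 95.26 = 281.5 m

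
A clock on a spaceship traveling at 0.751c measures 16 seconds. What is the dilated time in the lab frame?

Proper time Δt₀ = 16 seconds
γ = 1/√(1 - 0.751²) = 1.5145
Δt = γΔt₀ = 1.5145 × 16 = 24.23 seconds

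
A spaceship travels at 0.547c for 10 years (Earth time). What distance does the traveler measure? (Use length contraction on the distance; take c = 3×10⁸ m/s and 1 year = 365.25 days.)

Earth distance: d = v × t = 0.547c × 10 yr = 5.1786×10¹⁶ m
γ = 1.1946
d' = d/γ = 5.1786×10¹⁶/1.1946 = 4.335×10¹⁶ m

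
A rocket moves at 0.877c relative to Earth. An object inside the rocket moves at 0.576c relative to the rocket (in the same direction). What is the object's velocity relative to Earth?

u = (u' + v)/(1 + u'v/c²)
Numerator: 0.576 + 0.877 = 1.453
Denominator: 1 + 0.505152 = 1.505152
u = 1.453/1.505152 = 0.9654c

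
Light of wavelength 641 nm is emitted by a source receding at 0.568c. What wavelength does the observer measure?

β = 0.568
Wavelength Doppler factor = √(1.568/0.432) = √(3.630) = 1.905
λ_obs = 641 × 1.905 = 1221 nm (redshift)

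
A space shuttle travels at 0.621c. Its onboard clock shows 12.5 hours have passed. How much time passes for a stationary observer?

Proper time Δt₀ = 12.5 hours
γ = 1/√(1 - 0.621²) = 1.276
Δt = γΔt₀ = 1.276 × 12.5 = 15.95 hours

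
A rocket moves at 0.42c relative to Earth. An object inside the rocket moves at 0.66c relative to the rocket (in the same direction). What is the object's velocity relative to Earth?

u = (u' + v)/(1 + u'v/c²)
Numerator: 0.66 + 0.42 = 1.08
Denominator: 1 + 0.2772 = 1.2772
u = 1.08/1.2772 = 0.8456c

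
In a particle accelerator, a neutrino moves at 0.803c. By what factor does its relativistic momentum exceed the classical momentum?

p_rel = γmv, p_class = mv
Ratio = γ = 1/√(1 - 0.803²)
= 1/√(0.355191) = 1.678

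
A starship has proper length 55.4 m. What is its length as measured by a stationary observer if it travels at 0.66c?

Proper length L₀ = 55.4 m
γ = 1/√(1 - 0.66²) = 1.331
L = L₀/γ = 55.4/1.331 = 41.62 m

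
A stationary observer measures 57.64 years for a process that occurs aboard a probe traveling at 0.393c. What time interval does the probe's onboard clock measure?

Dilated time Δt = 57.64 years
γ = 1/√(1 - 0.393²) = 1.0875
Δt₀ = Δt/γ = 57.64/1.0875 = 53.00 years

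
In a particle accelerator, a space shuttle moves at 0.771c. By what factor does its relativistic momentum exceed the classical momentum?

p_rel = γmv, p_class = mv
Ratio = γ = 1/√(1 - 0.771²)
= 1/√(0.405559) = 1.570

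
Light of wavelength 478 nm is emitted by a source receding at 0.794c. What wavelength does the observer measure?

β = 0.794
Wavelength Doppler factor = √(1.794/0.206) = √(8.709) = 2.951
λ_obs = 478 × 2.951 = 1411 nm (redshift)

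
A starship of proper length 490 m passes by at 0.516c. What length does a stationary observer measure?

Proper length L₀ = 490 m
γ = 1/√(1 - 0.516²) = 1.1674
L = L₀/γ = 490/1.1674 = 419.7 m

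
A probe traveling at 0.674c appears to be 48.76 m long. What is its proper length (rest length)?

Contracted length L = 48.76 m
γ = 1/√(1 - 0.674²) = 1.3537
L₀ = γL = 1.3537 × 48.76 = 66.01 m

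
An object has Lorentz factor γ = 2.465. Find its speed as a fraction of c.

From γ = 1/√(1 - v²/c²):
1/γ² = 1/2.465² = 0.1646
v²/c² = 1 - 0.1646 = 0.8354
v/c = √(0.8354) = 0.9140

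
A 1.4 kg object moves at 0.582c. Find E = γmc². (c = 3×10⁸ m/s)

γ = 1/√(1 - 0.582²) = 1.2297
mc² = 1.4 × (3×10⁸)² = 1.260×10¹⁷ J
E = γmc² = 1.2297 × 1.260×10¹⁷ = 1.549×10¹⁷ J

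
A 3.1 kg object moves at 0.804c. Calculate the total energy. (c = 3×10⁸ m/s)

γ = 1/√(1 - 0.804²) = 1.6817
mc² = 3.1 × (3×10⁸)² = 2.790×10¹⁷ J
E = γmc² = 1.6817 × 2.790×10¹⁷ = 4.692×10¹⁷ J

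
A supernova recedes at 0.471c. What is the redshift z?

β = 0.471
(1+β)/(1-β) = 1.471/0.529 = 2.7807
√(2.7807) = 1.6675
z = 1.6675 - 1 = 0.6675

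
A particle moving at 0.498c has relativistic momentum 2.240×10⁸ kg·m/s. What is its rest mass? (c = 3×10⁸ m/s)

γ = 1/√(1 - 0.498²) = 1.153
v = 0.498 × 3×10⁸ = 1.494×10⁸ m/s
m = p/(γv) = 2.240×10⁸/(1.153 × 1.494×10⁸) = 1.300 kg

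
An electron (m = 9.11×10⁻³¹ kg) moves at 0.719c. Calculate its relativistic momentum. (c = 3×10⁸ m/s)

γ = 1/√(1 - 0.719²) = 1.4388
v = 0.719 × 3×10⁸ = 2.157×10⁸ m/s
p = γmv = 1.4388 × 9.11×10⁻³¹ × 2.157×10⁸ = 2.827×10⁻²² kg·m/s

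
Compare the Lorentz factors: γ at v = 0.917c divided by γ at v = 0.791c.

γ₁ = 1/√(1 - 0.917²) = 2.507
γ₂ = 1/√(1 - 0.791²) = 1.634
γ₁/γ₂ = 2.507/1.634 = 1.534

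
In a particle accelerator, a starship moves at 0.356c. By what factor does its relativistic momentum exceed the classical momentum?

p_rel = γmv, p_class = mv
Ratio = γ = 1/√(1 - 0.356²)
= 1/√(0.873264) = 1.070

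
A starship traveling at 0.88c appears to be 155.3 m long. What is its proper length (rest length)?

Contracted length L = 155.3 m
γ = 1/√(1 - 0.88²) = 2.1054
L₀ = γL = 2.1054 × 155.3 = 327.0 m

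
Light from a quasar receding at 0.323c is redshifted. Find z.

β = 0.323
(1+β)/(1-β) = 1.323/0.677 = 1.954
√(1.954) = 1.3979
z = 1.3979 - 1 = 0.3979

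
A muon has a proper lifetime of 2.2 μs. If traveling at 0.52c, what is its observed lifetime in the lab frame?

Proper lifetime τ₀ = 2.2 μs
γ = 1/√(1 - 0.52²) = 1.171
τ = γτ₀ = 1.171 × 2.2 μs = 2.576 μs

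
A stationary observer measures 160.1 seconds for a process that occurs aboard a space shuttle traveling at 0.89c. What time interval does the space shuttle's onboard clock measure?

Dilated time Δt = 160.1 seconds
γ = 1/√(1 - 0.89²) = 2.1932
Δt₀ = Δt/γ = 160.1/2.1932 = 73.00 seconds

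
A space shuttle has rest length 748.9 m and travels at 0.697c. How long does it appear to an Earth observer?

Proper length L₀ = 748.9 m
γ = 1/√(1 - 0.697²) = 1.3946
L = L₀/γ = 748.9/1.3946 = 537.0 m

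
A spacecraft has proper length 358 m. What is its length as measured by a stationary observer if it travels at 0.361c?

Proper length L₀ = 358 m
γ = 1/√(1 - 0.361²) = 1.0723
L = L₀/γ = 358/1.0723 = 333.9 m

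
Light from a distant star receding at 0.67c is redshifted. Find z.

β = 0.67
(1+β)/(1-β) = 1.67/0.33 = 5.061
√(5.061) = 2.250
z = 2.250 - 1 = 1.250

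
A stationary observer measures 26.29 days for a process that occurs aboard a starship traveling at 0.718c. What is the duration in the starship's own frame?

Dilated time Δt = 26.29 days
γ = 1/√(1 - 0.718²) = 1.437
Δt₀ = Δt/γ = 26.29/1.437 = 18.30 days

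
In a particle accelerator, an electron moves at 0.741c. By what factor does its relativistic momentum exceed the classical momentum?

p_rel = γmv, p_class = mv
Ratio = γ = 1/√(1 - 0.741²)
= 1/√(0.450919) = 1.489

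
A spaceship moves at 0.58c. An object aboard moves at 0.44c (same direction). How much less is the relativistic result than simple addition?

Classical: u' + v = 0.44 + 0.58 = 1.02c
Relativistic: u = (0.44 + 0.58)/(1 + 0.2552) = 1.02/1.2552 = 0.8126c
Difference: 1.02 - 0.8126 = 0.2074c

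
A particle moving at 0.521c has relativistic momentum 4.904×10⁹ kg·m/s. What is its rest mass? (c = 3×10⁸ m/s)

γ = 1/√(1 - 0.521²) = 1.1716
v = 0.521 × 3×10⁸ = 1.563×10⁸ m/s
m = p/(γv) = 4.904×10⁹/(1.1716 × 1.563×10⁸) = 26.78 kg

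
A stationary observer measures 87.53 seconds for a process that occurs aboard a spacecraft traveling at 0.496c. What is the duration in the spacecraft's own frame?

Dilated time Δt = 87.53 seconds
γ = 1/√(1 - 0.496²) = 1.15165
Δt₀ = Δt/γ = 87.53/1.15165 = 76.00 seconds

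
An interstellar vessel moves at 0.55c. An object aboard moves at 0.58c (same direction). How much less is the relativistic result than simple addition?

Classical: u' + v = 0.58 + 0.55 = 1.13c
Relativistic: u = (0.58 + 0.55)/(1 + 0.319) = 1.13/1.319 = 0.8567c
Difference: 1.13 - 0.8567 = 0.2733c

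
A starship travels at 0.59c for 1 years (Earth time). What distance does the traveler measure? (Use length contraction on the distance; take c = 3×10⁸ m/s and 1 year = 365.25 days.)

Earth distance: d = v × t = 0.59c × 1 yr = 5.5857×10¹⁵ m
γ = 1.2385
d' = d/γ = 5.5857×10¹⁵/1.2385 = 4.510×10¹⁵ m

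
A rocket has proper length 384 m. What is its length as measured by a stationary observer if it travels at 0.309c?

Proper length L₀ = 384 m
γ = 1/√(1 - 0.309²) = 1.0515
L = L₀/γ = 384/1.0515 = 365.2 m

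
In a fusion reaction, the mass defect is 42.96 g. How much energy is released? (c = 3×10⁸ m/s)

Convert mass defect: Δm = 42.96 g = 0.04296 kg
E = Δm·c² = 0.04296 × (3×10⁸)²
= 0.04296 × 9×10¹⁶ = 3.866×10¹⁵ J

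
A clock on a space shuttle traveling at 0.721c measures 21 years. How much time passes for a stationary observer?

Proper time Δt₀ = 21 years
γ = 1/√(1 - 0.721²) = 1.4431
Δt = γΔt₀ = 1.4431 × 21 = 30.31 years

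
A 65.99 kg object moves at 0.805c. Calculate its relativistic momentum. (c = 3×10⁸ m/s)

γ = 1/√(1 - 0.805²) = 1.6856
v = 0.805 × 3×10⁸ = 2.415×10⁸ m/s
p = γmv = 1.6856 × 65.99 × 2.415×10⁸ = 2.686×10¹⁰ kg·m/s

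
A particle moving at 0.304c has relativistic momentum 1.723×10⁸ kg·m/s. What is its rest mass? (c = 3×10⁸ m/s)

γ = 1/√(1 - 0.304²) = 1.0497
v = 0.304 × 3×10⁸ = 9.120×10⁷ m/s
m = p/(γv) = 1.723×10⁸/(1.0497 × 9.120×10⁷) = 1.800 kg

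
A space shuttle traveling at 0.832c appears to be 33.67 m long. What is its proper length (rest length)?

Contracted length L = 33.67 m
γ = 1/√(1 - 0.832²) = 1.8025
L₀ = γL = 1.8025 × 33.67 = 60.69 m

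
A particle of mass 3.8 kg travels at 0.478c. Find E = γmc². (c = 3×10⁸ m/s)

γ = 1/√(1 - 0.478²) = 1.1385
mc² = 3.8 × (3×10⁸)² = 3.420×10¹⁷ J
E = γmc² = 1.1385 × 3.420×10¹⁷ = 3.894×10¹⁷ J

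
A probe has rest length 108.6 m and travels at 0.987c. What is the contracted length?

Proper length L₀ = 108.6 m
γ = 1/√(1 - 0.987²) = 6.222
L = L₀/γ = 108.6/6.222 = 17.45 m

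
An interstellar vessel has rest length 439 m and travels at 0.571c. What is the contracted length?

Proper length L₀ = 439 m
γ = 1/√(1 - 0.571²) = 1.218
L = L₀/γ = 439/1.218 = 360.4 m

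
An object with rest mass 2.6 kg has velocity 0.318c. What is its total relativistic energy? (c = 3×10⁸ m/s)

γ = 1/√(1 - 0.318²) = 1.0548
mc² = 2.6 × (3×10⁸)² = 2.340×10¹⁷ J
E = γmc² = 1.0548 × 2.340×10¹⁷ = 2.468×10¹⁷ J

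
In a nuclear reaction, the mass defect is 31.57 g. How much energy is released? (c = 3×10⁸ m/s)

Convert mass defect: Δm = 31.57 g = 0.03157 kg
E = Δm·c² = 0.03157 × (3×10⁸)²
= 0.03157 × 9×10¹⁶ = 2.841×10¹⁵ J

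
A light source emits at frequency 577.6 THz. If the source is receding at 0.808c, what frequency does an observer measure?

β = v/c = 0.808
(1-β)/(1+β) = 0.192/1.808 = 0.1062
Doppler factor = √(0.1062) = 0.3259
f_obs = 577.6 × 0.3259 = 188.2 THz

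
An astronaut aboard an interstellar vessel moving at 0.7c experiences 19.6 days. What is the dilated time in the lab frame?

Proper time Δt₀ = 19.6 days
γ = 1/√(1 - 0.7²) = 1.4003
Δt = γΔt₀ = 1.4003 × 19.6 = 27.45 days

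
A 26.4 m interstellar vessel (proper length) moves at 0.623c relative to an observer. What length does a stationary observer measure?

Proper length L₀ = 26.4 m
γ = 1/√(1 - 0.623²) = 1.2784
L = L₀/γ = 26.4/1.2784 = 20.65 m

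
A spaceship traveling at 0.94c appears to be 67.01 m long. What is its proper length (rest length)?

Contracted length L = 67.01 m
γ = 1/√(1 - 0.94²) = 2.931
L₀ = γL = 2.931 × 67.01 = 196.4 m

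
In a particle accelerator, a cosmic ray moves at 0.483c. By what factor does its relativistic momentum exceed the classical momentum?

p_rel = γmv, p_class = mv
Ratio = γ = 1/√(1 - 0.483²)
= 1/√(0.766711) = 1.142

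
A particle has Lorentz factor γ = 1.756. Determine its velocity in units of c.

From γ = 1/√(1 - v²/c²):
1/γ² = 1/1.756² = 0.3243
v²/c² = 1 - 0.3243 = 0.6757
v/c = √(0.6757) = 0.8220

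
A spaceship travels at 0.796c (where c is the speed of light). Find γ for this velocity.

v/c = 0.796, so (v/c)² = 0.633616
1 - (v/c)² = 0.366384
γ = 1/√(0.366384) = 1.652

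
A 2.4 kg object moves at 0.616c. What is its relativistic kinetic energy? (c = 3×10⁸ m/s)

γ = 1/√(1 - 0.616²) = 1.26944
γ - 1 = 0.26944
KE = (γ-1)mc² = 0.26944 × 2.4 × (3×10⁸)² = 5.820×10¹⁶ J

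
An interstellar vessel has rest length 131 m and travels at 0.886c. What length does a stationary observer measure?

Proper length L₀ = 131 m
γ = 1/√(1 - 0.886²) = 2.1566
L = L₀/γ = 131/2.1566 = 60.74 m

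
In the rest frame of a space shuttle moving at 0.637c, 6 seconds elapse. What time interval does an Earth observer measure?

Proper time Δt₀ = 6 seconds
γ = 1/√(1 - 0.637²) = 1.2972
Δt = γΔt₀ = 1.2972 × 6 = 7.783 seconds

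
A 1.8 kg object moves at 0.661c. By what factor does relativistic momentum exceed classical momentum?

p_rel = γmv, p_class = mv
Ratio = γ = 1/√(1 - 0.661²) = 1.333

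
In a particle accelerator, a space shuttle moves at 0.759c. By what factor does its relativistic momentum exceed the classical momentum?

p_rel = γmv, p_class = mv
Ratio = γ = 1/√(1 - 0.759²)
= 1/√(0.423919) = 1.536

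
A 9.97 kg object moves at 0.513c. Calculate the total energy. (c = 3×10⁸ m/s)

γ = 1/√(1 - 0.513²) = 1.165
mc² = 9.97 × (3×10⁸)² = 8.973×10¹⁷ J
E = γmc² = 1.165 × 8.973×10¹⁷ = 1.045×10¹⁸ J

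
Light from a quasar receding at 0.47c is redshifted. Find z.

β = 0.47
(1+β)/(1-β) = 1.47/0.53 = 2.7736
√(2.7736) = 1.6654
z = 1.6654 - 1 = 0.6654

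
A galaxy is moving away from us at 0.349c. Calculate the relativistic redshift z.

β = 0.349
(1+β)/(1-β) = 1.349/0.651 = 2.0722
√(2.0722) = 1.4395
z = 1.4395 - 1 = 0.4395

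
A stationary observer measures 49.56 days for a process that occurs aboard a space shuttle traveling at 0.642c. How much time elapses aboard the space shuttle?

Dilated time Δt = 49.56 days
γ = 1/√(1 - 0.642²) = 1.3043
Δt₀ = Δt/γ = 49.56/1.3043 = 38.00 days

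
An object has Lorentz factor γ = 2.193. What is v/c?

From γ = 1/√(1 - v²/c²):
1/γ² = 1/2.193² = 0.2079
v²/c² = 1 - 0.2079 = 0.7921
v/c = √(0.7921) = 0.8900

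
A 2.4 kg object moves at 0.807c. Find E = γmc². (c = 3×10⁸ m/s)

γ = 1/√(1 - 0.807²) = 1.6933
mc² = 2.4 × (3×10⁸)² = 2.160×10¹⁷ J
E = γmc² = 1.6933 × 2.160×10¹⁷ = 3.658×10¹⁷ J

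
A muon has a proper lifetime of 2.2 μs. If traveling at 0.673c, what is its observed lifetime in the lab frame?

Proper lifetime τ₀ = 2.2 μs
γ = 1/√(1 - 0.673²) = 1.352
τ = γτ₀ = 1.352 × 2.2 μs = 2.974 μs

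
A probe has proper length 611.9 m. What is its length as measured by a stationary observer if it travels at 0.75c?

Proper length L₀ = 611.9 m
γ = 1/√(1 - 0.75²) = 1.512
L = L₀/γ = 611.9/1.512 = 404.7 m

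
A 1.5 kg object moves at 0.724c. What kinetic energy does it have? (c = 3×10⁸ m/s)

γ = 1/√(1 - 0.724²) = 1.4497
γ - 1 = 0.4497
KE = (γ-1)mc² = 0.4497 × 1.5 × (3×10⁸)² = 6.071×10¹⁶ J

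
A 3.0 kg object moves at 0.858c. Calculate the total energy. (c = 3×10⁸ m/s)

γ = 1/√(1 - 0.858²) = 1.947
mc² = 3.0 × (3×10⁸)² = 2.700×10¹⁷ J
E = γmc² = 1.947 × 2.700×10¹⁷ = 5.257×10¹⁷ J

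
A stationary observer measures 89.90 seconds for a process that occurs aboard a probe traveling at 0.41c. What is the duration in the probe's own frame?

Dilated time Δt = 89.90 seconds
γ = 1/√(1 - 0.41²) = 1.0964
Δt₀ = Δt/γ = 89.90/1.0964 = 82.00 seconds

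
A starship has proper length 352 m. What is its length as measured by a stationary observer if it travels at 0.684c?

Proper length L₀ = 352 m
γ = 1/√(1 - 0.684²) = 1.3708
L = L₀/γ = 352/1.3708 = 256.8 m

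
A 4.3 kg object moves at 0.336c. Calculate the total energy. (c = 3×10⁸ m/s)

γ = 1/√(1 - 0.336²) = 1.0617
mc² = 4.3 × (3×10⁸)² = 3.870×10¹⁷ J
E = γmc² = 1.0617 × 3.870×10¹⁷ = 4.109×10¹⁷ J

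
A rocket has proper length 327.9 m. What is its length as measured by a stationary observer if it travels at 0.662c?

Proper length L₀ = 327.9 m
γ = 1/√(1 - 0.662²) = 1.334
L = L₀/γ = 327.9/1.334 = 245.8 m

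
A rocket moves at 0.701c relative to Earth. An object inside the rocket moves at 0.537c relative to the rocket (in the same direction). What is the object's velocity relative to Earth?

u = (u' + v)/(1 + u'v/c²)
Numerator: 0.537 + 0.701 = 1.238
Denominator: 1 + 0.376437 = 1.376437
u = 1.238/1.376437 = 0.8994c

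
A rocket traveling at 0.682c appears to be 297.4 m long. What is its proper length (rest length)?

Contracted length L = 297.4 m
γ = 1/√(1 - 0.682²) = 1.3673
L₀ = γL = 1.3673 × 297.4 = 406.6 m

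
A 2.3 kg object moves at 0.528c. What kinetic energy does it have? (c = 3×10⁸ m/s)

γ = 1/√(1 - 0.528²) = 1.17752
γ - 1 = 0.17752
KE = (γ-1)mc² = 0.17752 × 2.3 × (3×10⁸)² = 3.675×10¹⁶ J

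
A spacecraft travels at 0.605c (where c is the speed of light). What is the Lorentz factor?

v/c = 0.605, so (v/c)² = 0.366025
1 - (v/c)² = 0.633975
γ = 1/√(0.633975) = 1.256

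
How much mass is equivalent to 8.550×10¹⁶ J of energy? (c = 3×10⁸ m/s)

From E = mc², we get m = E/c²
c² = (3×10⁸)² = 9×10¹⁶ m²/s²
m = 8.550×10¹⁶ / 9×10¹⁶ = 0.9500 kg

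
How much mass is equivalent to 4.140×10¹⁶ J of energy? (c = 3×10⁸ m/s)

From E = mc², we get m = E/c²
c² = (3×10⁸)² = 9×10¹⁶ m²/s²
m = 4.140×10¹⁶ / 9×10¹⁶ = 0.4600 kg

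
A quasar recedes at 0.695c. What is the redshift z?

β = 0.695
(1+β)/(1-β) = 1.695/0.305 = 5.557
√(5.557) = 2.357
z = 2.357 - 1 = 1.357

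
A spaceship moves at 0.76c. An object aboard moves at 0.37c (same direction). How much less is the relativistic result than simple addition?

Classical: u' + v = 0.37 + 0.76 = 1.13c
Relativistic: u = (0.37 + 0.76)/(1 + 0.2812) = 1.13/1.2812 = 0.8820c
Difference: 1.13 - 0.8820 = 0.2480c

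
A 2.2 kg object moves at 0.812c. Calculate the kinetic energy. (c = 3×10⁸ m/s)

γ = 1/√(1 - 0.812²) = 1.7133
γ - 1 = 0.7133
KE = (γ-1)mc² = 0.7133 × 2.2 × (3×10⁸)² = 1.412×10¹⁷ J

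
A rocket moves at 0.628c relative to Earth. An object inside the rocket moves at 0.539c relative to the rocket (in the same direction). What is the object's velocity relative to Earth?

u = (u' + v)/(1 + u'v/c²)
Numerator: 0.539 + 0.628 = 1.167
Denominator: 1 + 0.338492 = 1.338492
u = 1.167/1.338492 = 0.8719c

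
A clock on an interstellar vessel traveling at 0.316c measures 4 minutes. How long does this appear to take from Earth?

Proper time Δt₀ = 4 minutes
γ = 1/√(1 - 0.316²) = 1.054
Δt = γΔt₀ = 1.054 × 4 = 4.216 minutes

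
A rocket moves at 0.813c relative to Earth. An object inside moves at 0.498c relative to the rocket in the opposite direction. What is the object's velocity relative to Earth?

Object's velocity in rocket frame is u' = -0.498c
u = (u' + v)/(1 + u'v/c²) = (v - 0.498)/(1 - 0.498·v/c²)
Numerator: 0.813 - 0.498 = 0.315
Denominator: 1 - 0.404874 = 0.595126
u = 0.315/0.595126 = 0.5293c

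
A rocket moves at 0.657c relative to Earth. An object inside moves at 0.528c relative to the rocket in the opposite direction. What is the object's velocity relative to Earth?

Object's velocity in rocket frame is u' = -0.528c
u = (u' + v)/(1 + u'v/c²) = (v - 0.528)/(1 - 0.528·v/c²)
Numerator: 0.657 - 0.528 = 0.129
Denominator: 1 - 0.346896 = 0.653104
u = 0.129/0.653104 = 0.1975c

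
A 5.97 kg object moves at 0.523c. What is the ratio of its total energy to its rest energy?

E = γmc², E₀ = mc²
E/E₀ = γ = 1/√(1 - 0.523²) = 1.173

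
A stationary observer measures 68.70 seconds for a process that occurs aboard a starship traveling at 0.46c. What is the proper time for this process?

Dilated time Δt = 68.70 seconds
γ = 1/√(1 - 0.46²) = 1.1262
Δt₀ = Δt/γ = 68.70/1.1262 = 61.00 seconds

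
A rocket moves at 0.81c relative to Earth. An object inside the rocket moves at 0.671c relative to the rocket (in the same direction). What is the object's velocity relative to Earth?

u = (u' + v)/(1 + u'v/c²)
Numerator: 0.671 + 0.81 = 1.481
Denominator: 1 + 0.54351 = 1.54351
u = 1.481/1.54351 = 0.9595c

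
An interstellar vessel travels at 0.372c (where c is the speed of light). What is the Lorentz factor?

v/c = 0.372, so (v/c)² = 0.138384
1 - (v/c)² = 0.861616
γ = 1/√(0.861616) = 1.077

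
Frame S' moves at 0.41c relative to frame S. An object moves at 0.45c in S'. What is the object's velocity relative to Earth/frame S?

u = (u' + v)/(1 + u'v/c²)
Numerator: 0.45 + 0.41 = 0.86
Denominator: 1 + 0.1845 = 1.1845
u = 0.86/1.1845 = 0.7260c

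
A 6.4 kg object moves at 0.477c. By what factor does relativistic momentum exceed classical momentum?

p_rel = γmv, p_class = mv
Ratio = γ = 1/√(1 - 0.477²) = 1.138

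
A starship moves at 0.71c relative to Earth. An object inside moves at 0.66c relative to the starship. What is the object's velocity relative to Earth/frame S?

u = (u' + v)/(1 + u'v/c²)
Numerator: 0.66 + 0.71 = 1.37
Denominator: 1 + 0.4686 = 1.4686
u = 1.37/1.4686 = 0.9329c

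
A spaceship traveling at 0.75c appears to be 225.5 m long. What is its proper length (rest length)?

Contracted length L = 225.5 m
γ = 1/√(1 - 0.75²) = 1.5119
L₀ = γL = 1.5119 × 225.5 = 340.9 m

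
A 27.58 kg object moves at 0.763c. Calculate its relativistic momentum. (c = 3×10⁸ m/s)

γ = 1/√(1 - 0.763²) = 1.547033
v = 0.763 × 3×10⁸ = 2.289×10⁸ m/s
p = γmv = 1.547033 × 27.58 × 2.289×10⁸ = 9.767×10⁹ kg·m/s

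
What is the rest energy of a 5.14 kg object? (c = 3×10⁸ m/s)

c² = (3×10⁸)² = 9.000×10¹⁶ m²/s²
E₀ = mc² = 5.14 × 9.000×10¹⁶ = 4.626×10¹⁷ J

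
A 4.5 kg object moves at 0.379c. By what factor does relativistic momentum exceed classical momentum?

p_rel = γmv, p_class = mv
Ratio = γ = 1/√(1 - 0.379²) = 1.081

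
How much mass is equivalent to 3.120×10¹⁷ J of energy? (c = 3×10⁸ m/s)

From E = mc², we get m = E/c²
c² = (3×10⁸)² = 9×10¹⁶ m²/s²
m = 3.120×10¹⁷ / 9×10¹⁶ = 3.467 kg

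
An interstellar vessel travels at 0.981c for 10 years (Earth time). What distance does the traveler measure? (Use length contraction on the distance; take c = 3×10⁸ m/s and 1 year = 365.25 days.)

Earth distance: d = v × t = 0.981c × 10 yr = 9.287×10¹⁶ m
γ = 5.154
d' = d/γ = 9.287×10¹⁶/5.154 = 1.802×10¹⁶ m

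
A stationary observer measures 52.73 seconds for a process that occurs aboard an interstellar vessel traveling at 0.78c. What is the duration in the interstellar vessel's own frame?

Dilated time Δt = 52.73 seconds
γ = 1/√(1 - 0.78²) = 1.598
Δt₀ = Δt/γ = 52.73/1.598 = 33.00 seconds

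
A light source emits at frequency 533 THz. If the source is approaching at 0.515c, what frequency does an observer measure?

β = v/c = 0.515
(1+β)/(1-β) = 1.515/0.485 = 3.1237
Doppler factor = √(3.1237) = 1.7674
f_obs = 533 × 1.7674 = 942.0 THz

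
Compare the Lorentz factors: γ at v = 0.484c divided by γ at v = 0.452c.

γ₁ = 1/√(1 - 0.484²) = 1.1428
γ₂ = 1/√(1 - 0.452²) = 1.1211
γ₁/γ₂ = 1.1428/1.1211 = 1.019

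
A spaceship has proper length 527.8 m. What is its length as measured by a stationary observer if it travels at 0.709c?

Proper length L₀ = 527.8 m
γ = 1/√(1 - 0.709²) = 1.418
L = L₀/γ = 527.8/1.418 = 372.2 m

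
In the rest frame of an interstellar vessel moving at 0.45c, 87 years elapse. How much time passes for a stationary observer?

Proper time Δt₀ = 87 years
γ = 1/√(1 - 0.45²) = 1.1198
Δt = γΔt₀ = 1.1198 × 87 = 97.42 years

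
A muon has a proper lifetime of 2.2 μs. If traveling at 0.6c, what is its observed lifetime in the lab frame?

Proper lifetime τ₀ = 2.2 μs
γ = 1/√(1 - 0.6²) = 1.250
τ = γτ₀ = 1.250 × 2.2 μs = 2.750 μs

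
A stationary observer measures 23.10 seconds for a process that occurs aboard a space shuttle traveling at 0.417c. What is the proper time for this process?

Dilated time Δt = 23.10 seconds
γ = 1/√(1 - 0.417²) = 1.100
Δt₀ = Δt/γ = 23.10/1.100 = 21.00 seconds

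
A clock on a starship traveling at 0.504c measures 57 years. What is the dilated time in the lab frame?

Proper time Δt₀ = 57 years
γ = 1/√(1 - 0.504²) = 1.1578
Δt = γΔt₀ = 1.1578 × 57 = 65.99 years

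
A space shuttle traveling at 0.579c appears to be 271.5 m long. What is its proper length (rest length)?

Contracted length L = 271.5 m
γ = 1/√(1 - 0.579²) = 1.2265
L₀ = γL = 1.2265 × 271.5 = 333.0 m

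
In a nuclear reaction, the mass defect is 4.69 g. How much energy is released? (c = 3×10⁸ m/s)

Convert mass defect: Δm = 4.69 g = 0.00469 kg
E = Δm·c² = 0.00469 × (3×10⁸)²
= 0.00469 × 9×10¹⁶ = 4.221×10¹⁴ J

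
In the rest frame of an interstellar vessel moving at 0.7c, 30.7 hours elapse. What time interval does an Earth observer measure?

Proper time Δt₀ = 30.7 hours
γ = 1/√(1 - 0.7²) = 1.4003
Δt = γΔt₀ = 1.4003 × 30.7 = 42.99 hours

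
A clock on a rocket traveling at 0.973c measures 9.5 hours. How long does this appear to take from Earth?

Proper time Δt₀ = 9.5 hours
γ = 1/√(1 - 0.973²) = 4.333
Δt = γΔt₀ = 4.333 × 9.5 = 41.16 hours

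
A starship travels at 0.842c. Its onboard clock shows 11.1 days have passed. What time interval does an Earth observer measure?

Proper time Δt₀ = 11.1 days
γ = 1/√(1 - 0.842²) = 1.854
Δt = γΔt₀ = 1.854 × 11.1 = 20.58 days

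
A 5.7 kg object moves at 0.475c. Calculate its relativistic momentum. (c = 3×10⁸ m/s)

γ = 1/√(1 - 0.475²) = 1.1364
v = 0.475 × 3×10⁸ = 1.425×10⁸ m/s
p = γmv = 1.1364 × 5.7 × 1.425×10⁸ = 9.230×10⁸ kg·m/s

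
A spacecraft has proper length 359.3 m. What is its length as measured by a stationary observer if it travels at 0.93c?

Proper length L₀ = 359.3 m
γ = 1/√(1 - 0.93²) = 2.7206
L = L₀/γ = 359.3/2.7206 = 132.1 m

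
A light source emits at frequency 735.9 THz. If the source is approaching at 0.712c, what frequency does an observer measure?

β = v/c = 0.712
(1+β)/(1-β) = 1.712/0.288 = 5.944
Doppler factor = √(5.944) = 2.438
f_obs = 735.9 × 2.438 = 1794 THz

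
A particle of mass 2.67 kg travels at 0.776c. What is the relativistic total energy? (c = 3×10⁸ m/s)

γ = 1/√(1 - 0.776²) = 1.5855
mc² = 2.67 × (3×10⁸)² = 2.403×10¹⁷ J
E = γmc² = 1.5855 × 2.403×10¹⁷ = 3.810×10¹⁷ J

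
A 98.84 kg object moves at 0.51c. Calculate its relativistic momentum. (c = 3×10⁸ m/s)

γ = 1/√(1 - 0.51²) = 1.1626
v = 0.51 × 3×10⁸ = 1.530×10⁸ m/s
p = γmv = 1.1626 × 98.84 × 1.530×10⁸ = 1.758×10¹⁰ kg·m/s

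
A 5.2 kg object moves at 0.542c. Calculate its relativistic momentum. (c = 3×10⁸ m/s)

γ = 1/√(1 - 0.542²) = 1.190
v = 0.542 × 3×10⁸ = 1.626×10⁸ m/s
p = γmv = 1.190 × 5.2 × 1.626×10⁸ = 1.006×10⁹ kg·m/s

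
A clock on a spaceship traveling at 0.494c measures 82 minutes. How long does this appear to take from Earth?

Proper time Δt₀ = 82 minutes
γ = 1/√(1 - 0.494²) = 1.1501
Δt = γΔt₀ = 1.1501 × 82 = 94.31 minutes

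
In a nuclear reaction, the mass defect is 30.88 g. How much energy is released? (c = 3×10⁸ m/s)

Convert mass defect: Δm = 30.88 g = 0.03088 kg
E = Δm·c² = 0.03088 × (3×10⁸)²
= 0.03088 × 9×10¹⁶ = 2.779×10¹⁵ J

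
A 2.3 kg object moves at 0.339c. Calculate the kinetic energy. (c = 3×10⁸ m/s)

γ = 1/√(1 - 0.339²) = 1.06294
γ - 1 = 0.06294
KE = (γ-1)mc² = 0.06294 × 2.3 × (3×10⁸)² = 1.303×10¹⁶ J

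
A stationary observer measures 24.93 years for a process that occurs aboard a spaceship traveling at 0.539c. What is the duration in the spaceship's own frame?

Dilated time Δt = 24.93 years
γ = 1/√(1 - 0.539²) = 1.187
Δt₀ = Δt/γ = 24.93/1.187 = 21.00 years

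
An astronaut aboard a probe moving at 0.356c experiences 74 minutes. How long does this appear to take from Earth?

Proper time Δt₀ = 74 minutes
γ = 1/√(1 - 0.356²) = 1.0701
Δt = γΔt₀ = 1.0701 × 74 = 79.19 minutes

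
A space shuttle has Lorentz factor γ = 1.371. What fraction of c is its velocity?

From γ = 1/√(1 - v²/c²):
1/γ² = 1/1.371² = 0.5320
v²/c² = 1 - 0.5320 = 0.4680
v/c = √(0.4680) = 0.6841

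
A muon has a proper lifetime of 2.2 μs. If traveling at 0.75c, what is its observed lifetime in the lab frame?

Proper lifetime τ₀ = 2.2 μs
γ = 1/√(1 - 0.75²) = 1.512
τ = γτ₀ = 1.512 × 2.2 μs = 3.326 μs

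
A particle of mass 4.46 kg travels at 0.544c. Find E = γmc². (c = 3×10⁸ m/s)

γ = 1/√(1 - 0.544²) = 1.1918
mc² = 4.46 × (3×10⁸)² = 4.014×10¹⁷ J
E = γmc² = 1.1918 × 4.014×10¹⁷ = 4.784×10¹⁷ J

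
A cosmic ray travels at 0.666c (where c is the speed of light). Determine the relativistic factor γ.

v/c = 0.666, so (v/c)² = 0.443556
1 - (v/c)² = 0.556444
γ = 1/√(0.556444) = 1.341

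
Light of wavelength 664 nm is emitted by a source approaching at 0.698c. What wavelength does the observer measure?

β = 0.698
Wavelength Doppler factor = √(0.302/1.698) = √(0.17786) = 0.4217
λ_obs = 664 × 0.4217 = 280.0 nm (blueshift)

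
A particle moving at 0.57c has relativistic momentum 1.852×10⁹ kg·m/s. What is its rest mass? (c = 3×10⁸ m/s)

γ = 1/√(1 - 0.57²) = 1.217
v = 0.57 × 3×10⁸ = 1.710×10⁸ m/s
m = p/(γv) = 1.852×10⁹/(1.217 × 1.710×10⁸) = 8.899 kg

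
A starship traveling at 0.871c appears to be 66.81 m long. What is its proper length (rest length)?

Contracted length L = 66.81 m
γ = 1/√(1 - 0.871²) = 2.035
L₀ = γL = 2.035 × 66.81 = 136.0 m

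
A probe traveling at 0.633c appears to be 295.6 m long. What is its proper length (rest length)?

Contracted length L = 295.6 m
γ = 1/√(1 - 0.633²) = 1.2917
L₀ = γL = 1.2917 × 295.6 = 381.8 m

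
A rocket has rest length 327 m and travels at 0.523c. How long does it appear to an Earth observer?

Proper length L₀ = 327 m
γ = 1/√(1 - 0.523²) = 1.1733
L = L₀/γ = 327/1.1733 = 278.7 m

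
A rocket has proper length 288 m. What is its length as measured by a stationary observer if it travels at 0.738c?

Proper length L₀ = 288 m
γ = 1/√(1 - 0.738²) = 1.482
L = L₀/γ = 288/1.482 = 194.3 m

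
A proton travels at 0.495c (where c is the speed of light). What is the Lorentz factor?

v/c = 0.495, so (v/c)² = 0.245025
1 - (v/c)² = 0.754975
γ = 1/√(0.754975) = 1.151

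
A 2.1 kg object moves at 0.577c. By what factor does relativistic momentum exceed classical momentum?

p_rel = γmv, p_class = mv
Ratio = γ = 1/√(1 - 0.577²) = 1.224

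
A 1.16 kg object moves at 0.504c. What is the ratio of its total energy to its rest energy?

E = γmc², E₀ = mc²
E/E₀ = γ = 1/√(1 - 0.504²) = 1.158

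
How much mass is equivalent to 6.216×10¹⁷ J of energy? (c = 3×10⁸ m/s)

From E = mc², we get m = E/c²
c² = (3×10⁸)² = 9×10¹⁶ m²/s²
m = 6.216×10¹⁷ / 9×10¹⁶ = 6.907 kg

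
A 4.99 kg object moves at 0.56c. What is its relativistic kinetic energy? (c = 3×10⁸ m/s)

γ = 1/√(1 - 0.56²) = 1.20701
γ - 1 = 0.20701
KE = (γ-1)mc² = 0.20701 × 4.99 × (3×10⁸)² = 9.297×10¹⁶ J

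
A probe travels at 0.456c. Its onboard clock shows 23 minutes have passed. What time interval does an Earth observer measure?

Proper time Δt₀ = 23 minutes
γ = 1/√(1 - 0.456²) = 1.1236
Δt = γΔt₀ = 1.1236 × 23 = 25.84 minutes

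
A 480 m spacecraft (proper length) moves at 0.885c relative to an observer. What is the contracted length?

Proper length L₀ = 480 m
γ = 1/√(1 - 0.885²) = 2.148
L = L₀/γ = 480/2.148 = 223.5 m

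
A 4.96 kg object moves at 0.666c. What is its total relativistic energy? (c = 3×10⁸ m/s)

γ = 1/√(1 - 0.666²) = 1.3406
mc² = 4.96 × (3×10⁸)² = 4.464×10¹⁷ J
E = γmc² = 1.3406 × 4.464×10¹⁷ = 5.984×10¹⁷ J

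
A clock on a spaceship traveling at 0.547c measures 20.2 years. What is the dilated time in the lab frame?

Proper time Δt₀ = 20.2 years
γ = 1/√(1 - 0.547²) = 1.1946
Δt = γΔt₀ = 1.1946 × 20.2 = 24.13 years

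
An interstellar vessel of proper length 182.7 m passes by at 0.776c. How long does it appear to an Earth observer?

Proper length L₀ = 182.7 m
γ = 1/√(1 - 0.776²) = 1.5855
L = L₀/γ = 182.7/1.5855 = 115.2 m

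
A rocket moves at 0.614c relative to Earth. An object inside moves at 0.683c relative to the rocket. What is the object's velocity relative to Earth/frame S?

u = (u' + v)/(1 + u'v/c²)
Numerator: 0.683 + 0.614 = 1.297
Denominator: 1 + 0.419362 = 1.419362
u = 1.297/1.419362 = 0.9138c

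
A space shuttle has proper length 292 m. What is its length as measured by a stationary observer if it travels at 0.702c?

Proper length L₀ = 292 m
γ = 1/√(1 - 0.702²) = 1.404
L = L₀/γ = 292/1.404 = 208.0 m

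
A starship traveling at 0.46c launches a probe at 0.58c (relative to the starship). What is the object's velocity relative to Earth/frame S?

u = (u' + v)/(1 + u'v/c²)
Numerator: 0.58 + 0.46 = 1.04
Denominator: 1 + 0.2668 = 1.2668
u = 1.04/1.2668 = 0.8210c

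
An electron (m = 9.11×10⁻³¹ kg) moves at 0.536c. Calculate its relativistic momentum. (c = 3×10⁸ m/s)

γ = 1/√(1 - 0.536²) = 1.1845
v = 0.536 × 3×10⁸ = 1.608×10⁸ m/s
p = γmv = 1.1845 × 9.11×10⁻³¹ × 1.608×10⁸ = 1.735×10⁻²² kg·m/s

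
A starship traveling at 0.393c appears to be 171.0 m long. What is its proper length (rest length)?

Contracted length L = 171.0 m
γ = 1/√(1 - 0.393²) = 1.088
L₀ = γL = 1.088 × 171.0 = 186.0 m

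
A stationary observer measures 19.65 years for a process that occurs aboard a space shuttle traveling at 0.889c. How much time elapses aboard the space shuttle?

Dilated time Δt = 19.65 years
γ = 1/√(1 - 0.889²) = 2.1838
Δt₀ = Δt/γ = 19.65/2.1838 = 8.998 years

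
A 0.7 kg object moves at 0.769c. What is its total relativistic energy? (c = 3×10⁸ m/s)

γ = 1/√(1 - 0.769²) = 1.5643
mc² = 0.7 × (3×10⁸)² = 6.300×10¹⁶ J
E = γmc² = 1.5643 × 6.300×10¹⁶ = 9.855×10¹⁶ J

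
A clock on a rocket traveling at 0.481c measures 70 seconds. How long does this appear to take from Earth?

Proper time Δt₀ = 70 seconds
γ = 1/√(1 - 0.481²) = 1.1406
Δt = γΔt₀ = 1.1406 × 70 = 79.84 seconds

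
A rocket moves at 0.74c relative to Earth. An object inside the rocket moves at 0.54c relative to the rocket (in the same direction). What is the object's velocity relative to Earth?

u = (u' + v)/(1 + u'v/c²)
Numerator: 0.54 + 0.74 = 1.28
Denominator: 1 + 0.3996 = 1.3996
u = 1.28/1.3996 = 0.9145c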